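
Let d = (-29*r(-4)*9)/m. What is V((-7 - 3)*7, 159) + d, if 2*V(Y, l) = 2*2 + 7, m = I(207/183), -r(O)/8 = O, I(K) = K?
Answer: -339395/46 ≈ -7378.1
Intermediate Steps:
r(O) = -8*O
m = 69/61 (m = 207/183 = 207*(1/183) = 69/61 ≈ 1.1311)
V(Y, l) = 11/2 (V(Y, l) = (2*2 + 7)/2 = (4 + 7)/2 = (½)*11 = 11/2)
d = -169824/23 (d = (-29*(-8*(-4))*9)/(69/61) = -928*9*(61/69) = -29*288*(61/69) = -8352*61/69 = -169824/23 ≈ -7383.6)
V((-7 - 3)*7, 159) + d = 11/2 - 169824/23 = -339395/46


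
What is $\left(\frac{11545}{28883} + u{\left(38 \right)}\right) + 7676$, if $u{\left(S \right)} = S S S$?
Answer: $\frac{1806585429}{28883} \approx 62548.0$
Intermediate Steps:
$u{\left(S \right)} = S^{3}$ ($u{\left(S \right)} = S^{2} S = S^{3}$)
$\left(\frac{11545}{28883} + u{\left(38 \right)}\right) + 7676 = \left(\frac{11545}{28883} + 38^{3}\right) + 7676 = \left(11545 \cdot \frac{1}{28883} + 54872\right) + 7676 = \left(\frac{11545}{28883} + 54872\right) + 7676 = \frac{1584879521}{28883} + 7676 = \frac{1806585429}{28883}$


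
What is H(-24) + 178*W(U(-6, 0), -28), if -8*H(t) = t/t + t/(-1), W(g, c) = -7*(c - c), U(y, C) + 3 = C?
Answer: -25/8 ≈ -3.1250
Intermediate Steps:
U(y, C) = -3 + C
W(g, c) = 0 (W(g, c) = -7*0 = 0)
H(t) = -1/8 + t/8 (H(t) = -(t/t + t/(-1))/8 = -(1 + t*(-1))/8 = -(1 - t)/8 = -1/8 + t/8)
H(-24) + 178*W(U(-6, 0), -28) = (-1/8 + (1/8)*(-24)) + 178*0 = (-1/8 - 3) + 0 = -25/8 + 0 = -25/8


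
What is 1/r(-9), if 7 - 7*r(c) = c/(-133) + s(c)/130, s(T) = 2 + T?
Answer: 121030/120791 ≈ 1.0020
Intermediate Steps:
r(c) = 454/455 - 3*c/121030 (r(c) = 1 - (c/(-133) + (2 + c)/130)/7 = 1 - (c*(-1/133) + (2 + c)*(1/130))/7 = 1 - (-c/133 + (1/65 + c/130))/7 = 1 - (1/65 + 3*c/17290)/7 = 1 + (-1/455 - 3*c/121030) = 454/455 - 3*c/121030)
1/r(-9) = 1/(454/455 - 3/121030*(-9)) = 1/(454/455 + 27/121030) = 1/(120791/121030) = 121030/120791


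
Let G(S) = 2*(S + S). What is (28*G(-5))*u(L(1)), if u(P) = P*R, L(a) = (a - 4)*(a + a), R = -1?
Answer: -3360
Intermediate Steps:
G(S) = 4*S (G(S) = 2*(2*S) = 4*S)
L(a) = 2*a*(-4 + a) (L(a) = (-4 + a)*(2*a) = 2*a*(-4 + a))
u(P) = -P (u(P) = P*(-1) = -P)
(28*G(-5))*u(L(1)) = (28*(4*(-5)))*(-2*(-4 + 1)) = (28*(-20))*(-2*(-3)) = -(-560)*(-6) = -560*6 = -3360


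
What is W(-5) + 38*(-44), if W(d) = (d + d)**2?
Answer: -1572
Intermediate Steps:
W(d) = 4*d**2 (W(d) = (2*d)**2 = 4*d**2)
W(-5) + 38*(-44) = 4*(-5)**2 + 38*(-44) = 4*25 - 1672 = 100 - 1672 = -1572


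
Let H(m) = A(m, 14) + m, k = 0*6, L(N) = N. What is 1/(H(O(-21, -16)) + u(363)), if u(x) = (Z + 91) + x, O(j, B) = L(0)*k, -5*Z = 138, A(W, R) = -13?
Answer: 5/2067 ≈ 0.0024190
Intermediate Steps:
k = 0
Z = -138/5 (Z = -⅕*138 = -138/5 ≈ -27.600)
O(j, B) = 0 (O(j, B) = 0*0 = 0)
u(x) = 317/5 + x (u(x) = (-138/5 + 91) + x = 317/5 + x)
H(m) = -13 + m
1/(H(O(-21, -16)) + u(363)) = 1/((-13 + 0) + (317/5 + 363)) = 1/(-13 + 2132/5) = 1/(2067/5) = 5/2067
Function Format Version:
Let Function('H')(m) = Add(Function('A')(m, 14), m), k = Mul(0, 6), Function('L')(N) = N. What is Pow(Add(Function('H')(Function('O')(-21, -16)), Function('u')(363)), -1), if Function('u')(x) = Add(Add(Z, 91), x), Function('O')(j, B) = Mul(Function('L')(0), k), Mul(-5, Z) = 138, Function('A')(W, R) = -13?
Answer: Rational(5, 2067) ≈ 0.0024190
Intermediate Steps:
k = 0
Z = Rational(-138, 5) (Z = Mul(Rational(-1, 5), 138) = Rational(-138, 5) ≈ -27.600)
Function('O')(j, B) = 0 (Function('O')(j, B) = Mul(0, 0) = 0)
Function('u')(x) = Add(Rational(317, 5), x) (Function('u')(x) = Add(Add(Rational(-138, 5), 91), x) = Add(Rational(317, 5), x))
Function('H')(m) = Add(-13, m)
Pow(Add(Function('H')(Function('O')(-21, -16)), Function('u')(363)), -1) = Pow(Add(Add(-13, 0), Add(Rational(317, 5), 363)), -1) = Pow(Add(-13, Rational(2132, 5)), -1) = Pow(Rational(2067, 5), -1) = Rational(5, 2067)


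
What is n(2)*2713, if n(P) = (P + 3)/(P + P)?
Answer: 13565/4 ≈ 3391.3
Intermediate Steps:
n(P) = (3 + P)/(2*P) (n(P) = (3 + P)/((2*P)) = (3 + P)*(1/(2*P)) = (3 + P)/(2*P))
n(2)*2713 = ((½)*(3 + 2)/2)*2713 = ((½)*(½)*5)*2713 = (5/4)*2713 = 13565/4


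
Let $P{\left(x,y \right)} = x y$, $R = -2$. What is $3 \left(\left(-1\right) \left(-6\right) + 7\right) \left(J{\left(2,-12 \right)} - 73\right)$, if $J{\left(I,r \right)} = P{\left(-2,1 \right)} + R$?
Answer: $-3003$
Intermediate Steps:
$J{\left(I,r \right)} = -4$ ($J{\left(I,r \right)} = \left(-2\right) 1 - 2 = -2 - 2 = -4$)
$3 \left(\left(-1\right) \left(-6\right) + 7\right) \left(J{\left(2,-12 \right)} - 73\right) = 3 \left(\left(-1\right) \left(-6\right) + 7\right) \left(-4 - 73\right) = 3 \left(6 + 7\right) \left(-77\right) = 3 \cdot 13 \left(-77\right) = 39 \left(-77\right) = -3003$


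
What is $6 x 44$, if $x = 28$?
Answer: $7392$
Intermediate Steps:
$6 x 44 = 6 \cdot 28 \cdot 44 = 168 \cdot 44 = 7392$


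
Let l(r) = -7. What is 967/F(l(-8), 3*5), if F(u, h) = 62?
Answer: 967/62 ≈ 15.597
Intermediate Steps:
967/F(l(-8), 3*5) = 967/62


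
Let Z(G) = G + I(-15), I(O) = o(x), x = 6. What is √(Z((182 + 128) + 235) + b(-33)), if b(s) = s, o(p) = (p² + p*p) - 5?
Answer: √579 ≈ 24.062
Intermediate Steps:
o(p) = -5 + 2*p² (o(p) = (p² + p²) - 5 = 2*p² - 5 = -5 + 2*p²)
I(O) = 67 (I(O) = -5 + 2*6² = -5 + 2*36 = -5 + 72 = 67)
Z(G) = 67 + G (Z(G) = G + 67 = 67 + G)
√(Z((182 + 128) + 235) + b(-33)) = √((67 + ((182 + 128) + 235)) - 33) = √((67 + (310 + 235)) - 33) = √((67 + 545) - 33) = √(612 - 33) = √579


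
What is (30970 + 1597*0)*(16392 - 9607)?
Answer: 210131450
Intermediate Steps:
(30970 + 1597*0)*(16392 - 9607) = (30970 + 0)*6785 = 30970*6785 = 210131450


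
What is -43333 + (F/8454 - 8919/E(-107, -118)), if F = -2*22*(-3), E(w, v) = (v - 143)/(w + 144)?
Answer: -1718965272/40861 ≈ -42069.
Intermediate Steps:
E(w, v) = (-143 + v)/(144 + w)
F = 132 (F = -44*(-3) = 132)
-43333 + (F/8454 - 8919/E(-107, -118)) = -43333 + (132/8454 - 8919*(144 - 107)/(-143 - 118)) = -43333 + (132*(1/8454) - 8919/(-261/37)) = -43333 + (22/1409 - 8919/((1/37)*(-261))) = -43333 + (22/1409 - 8919/(-261/37)) = -43333 + (22/1409 - 8919*(-37/261)) = -43333 + (22/1409 + 36667/29) = -43333 + 51664441/40861 = -1718965272/40861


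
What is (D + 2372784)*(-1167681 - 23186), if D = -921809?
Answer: -1727918245325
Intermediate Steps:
(D + 2372784)*(-1167681 - 23186) = (-921809 + 2372784)*(-1167681 - 23186) = 1450975*(-1190867) = -1727918245325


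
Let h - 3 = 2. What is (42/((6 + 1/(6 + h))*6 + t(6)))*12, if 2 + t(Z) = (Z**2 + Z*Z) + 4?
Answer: 693/152 ≈ 4.5592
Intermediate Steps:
h = 5 (h = 3 + 2 = 5)
t(Z) = 2 + 2*Z**2 (t(Z) = -2 + ((Z**2 + Z*Z) + 4) = -2 + ((Z**2 + Z**2) + 4) = -2 + (2*Z**2 + 4) = -2 + (4 + 2*Z**2) = 2 + 2*Z**2)
(42/((6 + 1/(6 + h))*6 + t(6)))*12 = (42/((6 + 1/(6 + 5))*6 + (2 + 2*6**2)))*12 = (42/((6 + 1/11)*6 + (2 + 2*36)))*12 = (42/((6 + 1/11)*6 + (2 + 72)))*12 = (42/((67/11)*6 + 74))*12 = (42/(402/11 + 74))*12 = (42/(1216/11))*12 = ((11/1216)*42)*12 = (231/608)*12 = 693/152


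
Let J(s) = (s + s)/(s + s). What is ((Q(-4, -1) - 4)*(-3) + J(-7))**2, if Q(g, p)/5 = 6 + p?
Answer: 3844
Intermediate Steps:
J(s) = 1 (J(s) = (2*s)/((2*s)) = (2*s)*(1/(2*s)) = 1)
Q(g, p) = 30 + 5*p (Q(g, p) = 5*(6 + p) = 30 + 5*p)
((Q(-4, -1) - 4)*(-3) + J(-7))**2 = (((30 + 5*(-1)) - 4)*(-3) + 1)**2 = (((30 - 5) - 4)*(-3) + 1)**2 = ((25 - 4)*(-3) + 1)**2 = (21*(-3) + 1)**2 = (-63 + 1)**2 = (-62)**2 = 3844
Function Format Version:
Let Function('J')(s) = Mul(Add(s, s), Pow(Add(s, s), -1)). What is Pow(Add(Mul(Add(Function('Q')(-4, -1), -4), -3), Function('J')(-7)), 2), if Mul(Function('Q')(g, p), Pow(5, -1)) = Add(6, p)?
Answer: 3844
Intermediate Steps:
Function('J')(s) = 1 (Function('J')(s) = Mul(Mul(2, s), Pow(Mul(2, s), -1)) = Mul(Mul(2, s), Mul(Rational(1, 2), Pow(s, -1))) = 1)
Function('Q')(g, p) = Add(30, Mul(5, p)) (Function('Q')(g, p) = Mul(5, Add(6, p)) = Add(30, Mul(5, p)))
Pow(Add(Mul(Add(Function('Q')(-4, -1), -4), -3), Function('J')(-7)), 2) = Pow(Add(Mul(Add(Add(30, Mul(5, -1)), -4), -3), 1), 2) = Pow(Add(Mul(Add(Add(30, -5), -4), -3), 1), 2) = Pow(Add(Mul(Add(25, -4), -3), 1), 2) = Pow(Add(Mul(21, -3), 1), 2) = Pow(Add(-63, 1), 2) = Pow(-62, 2) = 3844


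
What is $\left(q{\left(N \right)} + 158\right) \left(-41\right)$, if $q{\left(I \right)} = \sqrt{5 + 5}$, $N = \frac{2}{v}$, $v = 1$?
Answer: $-6478 - 41 \sqrt{10} \approx -6607.7$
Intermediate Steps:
$N = 2$ ($N = \frac{2}{1} = 2 \cdot 1 = 2$)
$q{\left(I \right)} = \sqrt{10}$
$\left(q{\left(N \right)} + 158\right) \left(-41\right) = \left(\sqrt{10} + 158\right) \left(-41\right) = \left(158 + \sqrt{10}\right) \left(-41\right) = -6478 - 41 \sqrt{10}$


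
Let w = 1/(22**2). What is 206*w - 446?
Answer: -107829/242 ≈ -445.57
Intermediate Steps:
w = 1/484 ≈ 0.0020661
206*w - 446 = 206*(1/484) - 446 = 103/242 - 446 = -107829/242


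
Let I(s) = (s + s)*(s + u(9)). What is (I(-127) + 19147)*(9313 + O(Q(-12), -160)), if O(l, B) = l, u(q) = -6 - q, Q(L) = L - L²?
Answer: 505603755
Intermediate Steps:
I(s) = 2*s*(-15 + s) (I(s) = (s + s)*(s + (-6 - 1*9)) = (2*s)*(s + (-6 - 9)) = (2*s)*(s - 15) = (2*s)*(-15 + s) = 2*s*(-15 + s))
(I(-127) + 19147)*(9313 + O(Q(-12), -160)) = (2*(-127)*(-15 - 127) + 19147)*(9313 - 12*(1 - 1*(-12))) = (2*(-127)*(-142) + 19147)*(9313 - 12*(1 + 12)) = (36068 + 19147)*(9313 - 12*13) = 55215*(9313 - 156) = 55215*9157 = 505603755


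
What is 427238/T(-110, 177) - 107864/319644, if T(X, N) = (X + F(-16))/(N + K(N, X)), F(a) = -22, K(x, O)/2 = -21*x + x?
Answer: 39279238105357/1758042 ≈ 2.2343e+7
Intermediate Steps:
K(x, O) = -40*x (K(x, O) = 2*(-21*x + x) = 2*(-20*x) = -40*x)
T(X, N) = -(-22 + X)/(39*N) (T(X, N) = (X - 22)/(N - 40*N) = (-22 + X)/((-39*N)) = (-22 + X)*(-1/(39*N)) = -(-22 + X)/(39*N))
427238/T(-110, 177) - 107864/319644 = 427238/(((1/39)*(22 - 1*(-110))/177)) - 107864/319644 = 427238/(((1/39)*(1/177)*(22 + 110))) - 107864*1/319644 = 427238/(((1/39)*(1/177)*132)) - 26966/79911 = 427238/(44/2301) - 26966/79911 = 427238*(2301/44) - 26966/79911 = 491537319/22 - 26966/79911 = 39279238105357/1758042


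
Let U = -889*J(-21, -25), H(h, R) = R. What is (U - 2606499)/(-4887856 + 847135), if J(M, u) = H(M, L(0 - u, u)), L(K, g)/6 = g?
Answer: 824383/1346907 ≈ 0.61206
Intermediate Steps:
L(K, g) = 6*g
J(M, u) = 6*u
U = 133350 (U = -5334*(-25) = -889*(-150) = 133350)
(U - 2606499)/(-4887856 + 847135) = (133350 - 2606499)/(-4887856 + 847135) = -2473149/(-4040721) = -2473149*(-1/4040721) = 824383/1346907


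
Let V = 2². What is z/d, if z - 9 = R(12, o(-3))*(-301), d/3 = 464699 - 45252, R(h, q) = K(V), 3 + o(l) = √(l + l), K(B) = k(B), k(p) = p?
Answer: -1195/1258341 ≈ -0.00094966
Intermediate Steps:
V = 4
K(B) = B
o(l) = -3 + √2*√l (o(l) = -3 + √(l + l) = -3 + √(2*l) = -3 + √2*√l)
R(h, q) = 4
d = 1258341 (d = 3*(464699 - 45252) = 3*419447 = 1258341)
z = -1195 (z = 9 + 4*(-301) = 9 - 1204 = -1195)
z/d = -1195/1258341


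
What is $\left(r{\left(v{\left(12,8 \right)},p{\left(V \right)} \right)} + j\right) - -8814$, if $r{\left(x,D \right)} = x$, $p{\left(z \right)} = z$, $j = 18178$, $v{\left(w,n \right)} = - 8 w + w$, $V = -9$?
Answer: $26908$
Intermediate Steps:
$v{\left(w,n \right)} = - 7 w$
$\left(r{\left(v{\left(12,8 \right)},p{\left(V \right)} \right)} + j\right) - -8814 = \left(\left(-7\right) 12 + 18178\right) - -8814 = \left(-84 + 18178\right) + 8814 = 18094 + 8814 = 26908$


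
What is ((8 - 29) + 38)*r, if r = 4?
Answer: 68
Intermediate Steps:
((8 - 29) + 38)*r = ((8 - 29) + 38)*4 = (-21 + 38)*4 = 17*4 = 68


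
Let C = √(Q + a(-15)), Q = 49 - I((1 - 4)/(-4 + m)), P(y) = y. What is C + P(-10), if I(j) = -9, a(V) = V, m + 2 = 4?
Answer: -10 + √43 ≈ -3.4426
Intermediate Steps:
m = 2 (m = -2 + 4 = 2)
Q = 58 (Q = 49 - 1*(-9) = 49 + 9 = 58)
C = √43 (C = √(58 - 15) = √43 ≈ 6.5574)
C + P(-10) = √43 - 10 = -10 + √43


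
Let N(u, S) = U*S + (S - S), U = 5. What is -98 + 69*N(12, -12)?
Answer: -4238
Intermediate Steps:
N(u, S) = 5*S (N(u, S) = 5*S + (S - S) = 5*S + 0 = 5*S)
-98 + 69*N(12, -12) = -98 + 69*(5*(-12)) = -98 + 69*(-60) = -98 - 4140 = -4238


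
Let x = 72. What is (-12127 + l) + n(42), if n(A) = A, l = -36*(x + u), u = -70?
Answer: -12157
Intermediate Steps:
l = -72 (l = -36*(72 - 70) = -36*2 = -72)
(-12127 + l) + n(42) = (-12127 - 72) + 42 = -12199 + 42 = -12157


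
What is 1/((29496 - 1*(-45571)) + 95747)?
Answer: 1/170814 ≈ 5.8543e-6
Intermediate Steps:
1/((29496 - 1*(-45571)) + 95747) = 1/((29496 + 45571) + 95747) = 1/(75067 + 95747) = 1/170814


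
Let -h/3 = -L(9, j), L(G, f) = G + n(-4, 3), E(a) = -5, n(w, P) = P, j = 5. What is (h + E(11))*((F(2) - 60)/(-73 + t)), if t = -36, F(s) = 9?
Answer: 1581/109 ≈ 14.505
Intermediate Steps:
L(G, f) = 3 + G (L(G, f) = G + 3 = 3 + G)
h = 36 (h = -(-3)*(3 + 9) = -(-3)*12 = -3*(-12) = 36)
(h + E(11))*((F(2) - 60)/(-73 + t)) = (36 - 5)*((9 - 60)/(-73 - 36)) = 31*(-51/(-109)) = 31*(-51*(-1/109)) = 31*(51/109) = 1581/109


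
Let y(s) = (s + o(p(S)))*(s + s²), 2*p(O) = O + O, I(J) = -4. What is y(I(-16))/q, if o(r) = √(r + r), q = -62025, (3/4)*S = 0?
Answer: 16/20675 ≈ 0.00077388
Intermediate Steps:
S = 0 (S = (4/3)*0 = 0)
p(O) = O (p(O) = (O + O)/2 = (2*O)/2 = O)
o(r) = √2*√r (o(r) = √(2*r) = √2*√r)
y(s) = s*(s + s²) (y(s) = (s + √2*√0)*(s + s²) = (s + √2*0)*(s + s²) = (s + 0)*(s + s²) = s*(s + s²))
y(I(-16))/q = ((-4)²*(1 - 4))/(-62025) = (16*(-3))*(-1/62025) = -48*(-1/62025) = 16/20675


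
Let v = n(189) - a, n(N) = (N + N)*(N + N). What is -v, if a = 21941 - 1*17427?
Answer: -138370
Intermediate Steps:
a = 4514 (a = 21941 - 17427 = 4514)
n(N) = 4*N² (n(N) = (2*N)*(2*N) = 4*N²)
v = 138370 (v = 4*189² - 1*4514 = 4*35721 - 4514 = 142884 - 4514 = 138370)
-v = -1*138370 = -138370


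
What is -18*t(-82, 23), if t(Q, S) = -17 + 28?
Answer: -198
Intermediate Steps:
t(Q, S) = 11
-18*t(-82, 23) = -18*11 = -198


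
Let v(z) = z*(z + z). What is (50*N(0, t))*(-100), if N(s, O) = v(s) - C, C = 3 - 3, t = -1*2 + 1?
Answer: 0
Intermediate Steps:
v(z) = 2*z² (v(z) = z*(2*z) = 2*z²)
t = -1 (t = -2 + 1 = -1)
C = 0
N(s, O) = 2*s² (N(s, O) = 2*s² - 1*0 = 2*s² + 0 = 2*s²)
(50*N(0, t))*(-100) = (50*(2*0²))*(-100) = (50*(2*0))*(-100) = (50*0)*(-100) = 0*(-100) = 0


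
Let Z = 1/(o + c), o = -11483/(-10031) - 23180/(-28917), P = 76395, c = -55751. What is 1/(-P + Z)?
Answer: -2310132685598/176482586557697271 ≈ -1.3090e-5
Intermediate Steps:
o = 80653213/41438061 (o = -11483*(-1/10031) - 23180*(-1/28917) = 11483/10031 + 23180/28917 = 80653213/41438061 ≈ 1.9464)
Z = -41438061/2310132685598 (Z = 1/(80653213/41438061 - 55751) = 1/(-2310132685598/41438061) = -41438061/2310132685598 ≈ -1.7938e-5)
1/(-P + Z) = 1/(-1*76395 - 41438061/2310132685598) = 1/(-76395 - 41438061/2310132685598) = 1/(-176482586557697271/2310132685598) = -2310132685598/176482586557697271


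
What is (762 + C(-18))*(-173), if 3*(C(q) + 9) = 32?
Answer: -396343/3 ≈ -1.3211e+5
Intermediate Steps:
C(q) = 5/3 (C(q) = -9 + (⅓)*32 = -9 + 32/3 = 5/3)
(762 + C(-18))*(-173) = (762 + 5/3)*(-173) = (2291/3)*(-173) = -396343/3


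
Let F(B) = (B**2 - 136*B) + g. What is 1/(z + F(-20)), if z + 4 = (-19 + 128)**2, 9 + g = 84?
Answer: 1/15072 ≈ 6.6348e-5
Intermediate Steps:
g = 75 (g = -9 + 84 = 75)
F(B) = 75 + B**2 - 136*B (F(B) = (B**2 - 136*B) + 75 = 75 + B**2 - 136*B)
z = 11877 (z = -4 + (-19 + 128)**2 = -4 + 109**2 = -4 + 11881 = 11877)
1/(z + F(-20)) = 1/(11877 + (75 + (-20)**2 - 136*(-20))) = 1/(11877 + (75 + 400 + 2720)) = 1/(11877 + 3195) = 1/15072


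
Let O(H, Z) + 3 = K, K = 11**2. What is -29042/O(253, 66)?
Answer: -14521/59 ≈ -246.12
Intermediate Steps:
K = 121
O(H, Z) = 118 (O(H, Z) = -3 + 121 = 118)
-29042/O(253, 66) = -29042/118 = -29042*1/118 = -14521/59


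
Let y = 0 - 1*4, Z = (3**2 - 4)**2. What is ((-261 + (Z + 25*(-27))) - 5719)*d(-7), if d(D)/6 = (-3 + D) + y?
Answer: 556920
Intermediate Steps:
Z = 25 (Z = (9 - 4)**2 = 5**2 = 25)
y = -4 (y = 0 - 4 = -4)
d(D) = -42 + 6*D (d(D) = 6*((-3 + D) - 4) = 6*(-7 + D) = -42 + 6*D)
((-261 + (Z + 25*(-27))) - 5719)*d(-7) = ((-261 + (25 + 25*(-27))) - 5719)*(-42 + 6*(-7)) = ((-261 + (25 - 675)) - 5719)*(-42 - 42) = ((-261 - 650) - 5719)*(-84) = (-911 - 5719)*(-84) = -6630*(-84) = 556920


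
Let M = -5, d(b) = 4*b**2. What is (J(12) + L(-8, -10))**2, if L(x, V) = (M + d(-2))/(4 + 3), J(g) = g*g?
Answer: 1038361/49 ≈ 21191.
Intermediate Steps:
J(g) = g**2
L(x, V) = 11/7 (L(x, V) = (-5 + 4*(-2)**2)/(4 + 3) = (-5 + 4*4)/7 = (-5 + 16)*(1/7) = 11*(1/7) = 11/7)
(J(12) + L(-8, -10))**2 = (12**2 + 11/7)**2 = (144 + 11/7)**2 = (1019/7)**2 = 1038361/49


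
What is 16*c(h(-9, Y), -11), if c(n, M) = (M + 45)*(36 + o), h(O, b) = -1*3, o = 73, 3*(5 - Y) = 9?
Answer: 59296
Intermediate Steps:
Y = 2 (Y = 5 - ⅓*9 = 5 - 3 = 2)
h(O, b) = -3
c(n, M) = 4905 + 109*M (c(n, M) = (M + 45)*(36 + 73) = (45 + M)*109 = 4905 + 109*M)
16*c(h(-9, Y), -11) = 16*(4905 + 109*(-11)) = 16*(4905 - 1199) = 16*3706 = 59296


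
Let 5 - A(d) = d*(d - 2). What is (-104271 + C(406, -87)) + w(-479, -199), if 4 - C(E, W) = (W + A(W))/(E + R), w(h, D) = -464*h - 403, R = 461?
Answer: 101954887/867 ≈ 1.1760e+5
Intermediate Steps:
A(d) = 5 - d*(-2 + d) (A(d) = 5 - d*(d - 2) = 5 - d*(-2 + d))
w(h, D) = -403 - 464*h
C(E, W) = 4 - (5 - W² + 3*W)/(461 + E) (C(E, W) = 4 - (W + (5 - W² + 2*W))/(E + 461) = 4 - (5 - W² + 3*W)/(461 + E))
(-104271 + C(406, -87)) + w(-479, -199) = (-104271 + (1839 + (-87)² - 3*(-87) + 4*406)/(461 + 406)) + (-403 - 464*(-479)) = (-104271 + (1839 + 7569 + 261 + 1624)/867) + (-403 + 222256) = (-104271 + (1/867)*11293) + 221853 = (-104271 + 11293/867) + 221853 = -90391664/867 + 221853 = 101954887/867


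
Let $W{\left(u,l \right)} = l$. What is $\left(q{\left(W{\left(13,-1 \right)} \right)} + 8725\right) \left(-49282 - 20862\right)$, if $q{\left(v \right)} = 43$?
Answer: $-615022592$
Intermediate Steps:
$\left(q{\left(W{\left(13,-1 \right)} \right)} + 8725\right) \left(-49282 - 20862\right) = \left(43 + 8725\right) \left(-49282 - 20862\right) = 8768 \left(-70144\right) = -615022592$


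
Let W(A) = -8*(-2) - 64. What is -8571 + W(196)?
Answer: -8619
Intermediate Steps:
W(A) = -48 (W(A) = 16 - 64 = -48)
-8571 + W(196) = -8571 - 48 = -8619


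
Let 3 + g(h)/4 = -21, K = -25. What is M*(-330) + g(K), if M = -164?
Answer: 54024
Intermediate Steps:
g(h) = -96 (g(h) = -12 + 4*(-21) = -12 - 84 = -96)
M*(-330) + g(K) = -164*(-330) - 96 = 54120 - 96 = 54024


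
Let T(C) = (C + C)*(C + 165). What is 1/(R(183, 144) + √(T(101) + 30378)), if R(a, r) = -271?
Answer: 271/10669 + √84110/10669 ≈ 0.052584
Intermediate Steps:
T(C) = 2*C*(165 + C) (T(C) = (2*C)*(165 + C) = 2*C*(165 + C))
1/(R(183, 144) + √(T(101) + 30378)) = 1/(-271 + √(2*101*(165 + 101) + 30378)) = 1/(-271 + √(2*101*266 + 30378)) = 1/(-271 + √(53732 + 30378)) = 1/(-271 + √84110)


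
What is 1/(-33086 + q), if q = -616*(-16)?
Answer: -1/23230 ≈ -4.3048e-5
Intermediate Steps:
q = 9856
1/(-33086 + q) = 1/(-33086 + 9856) = 1/(-23230) = -1/23230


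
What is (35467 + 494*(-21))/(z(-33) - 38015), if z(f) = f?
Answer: -25093/38048 ≈ -0.65951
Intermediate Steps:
(35467 + 494*(-21))/(z(-33) - 38015) = (35467 + 494*(-21))/(-33 - 38015) = (35467 - 10374)/(-38048) = 25093*(-1/38048) = -25093/38048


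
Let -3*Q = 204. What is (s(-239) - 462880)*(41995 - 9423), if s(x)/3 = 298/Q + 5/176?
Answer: -663403523639/44 ≈ -1.5077e+10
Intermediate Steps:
Q = -68 (Q = -⅓*204 = -68)
s(x) = -39081/2992 (s(x) = 3*(298/(-68) + 5/176) = 3*(298*(-1/68) + 5*(1/176)) = 3*(-149/34 + 5/176) = 3*(-13027/2992) = -39081/2992)
(s(-239) - 462880)*(41995 - 9423) = (-39081/2992 - 462880)*(41995 - 9423) = -1384976041/2992*32572 = -663403523639/44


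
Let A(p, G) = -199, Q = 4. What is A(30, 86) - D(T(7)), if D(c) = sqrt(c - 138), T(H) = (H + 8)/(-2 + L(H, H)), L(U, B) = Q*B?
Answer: -199 - 3*I*sqrt(10322)/26 ≈ -199.0 - 11.723*I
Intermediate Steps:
L(U, B) = 4*B
T(H) = (8 + H)/(-2 + 4*H) (T(H) = (H + 8)/(-2 + 4*H) = (8 + H)/(-2 + 4*H))
D(c) = sqrt(-138 + c)
A(30, 86) - D(T(7)) = -199 - sqrt(-138 + (8 + 7)/(2*(-1 + 2*7))) = -199 - sqrt(-138 + (1/2)*15/(-1 + 14)) = -199 - sqrt(-138 + (1/2)*15/13) = -199 - sqrt(-138 + (1/2)*(1/13)*15) = -199 - sqrt(-138 + 15/26) = -199 - sqrt(-3573/26) = -199 - 3*I*sqrt(10322)/26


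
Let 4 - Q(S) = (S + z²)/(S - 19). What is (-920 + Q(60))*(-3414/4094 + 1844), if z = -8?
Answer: -142165170480/83927 ≈ -1.6939e+6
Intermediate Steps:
Q(S) = 4 - (64 + S)/(-19 + S) (Q(S) = 4 - (S + (-8)²)/(S - 19) = 4 - (S + 64)/(-19 + S) = 4 - (64 + S)/(-19 + S))
(-920 + Q(60))*(-3414/4094 + 1844) = (-920 + (-140 + 3*60)/(-19 + 60))*(-3414/4094 + 1844) = (-920 + (-140 + 180)/41)*(-3414*1/4094 + 1844) = (-920 + (1/41)*40)*(-1707/2047 + 1844) = (-920 + 40/41)*(3772961/2047) = -37680/41*3772961/2047 = -142165170480/83927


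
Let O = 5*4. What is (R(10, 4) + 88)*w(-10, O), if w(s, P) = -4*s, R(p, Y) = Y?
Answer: 3680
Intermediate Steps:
O = 20
(R(10, 4) + 88)*w(-10, O) = (4 + 88)*(-4*(-10)) = 92*40 = 3680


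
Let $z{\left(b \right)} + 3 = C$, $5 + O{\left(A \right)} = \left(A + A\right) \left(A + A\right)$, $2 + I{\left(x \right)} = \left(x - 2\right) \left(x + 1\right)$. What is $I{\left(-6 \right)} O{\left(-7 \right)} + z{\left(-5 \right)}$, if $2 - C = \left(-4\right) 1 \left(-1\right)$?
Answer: $7253$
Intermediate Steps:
$C = -2$ ($C = 2 - \left(-4\right) 1 \left(-1\right) = 2 - \left(-4\right) \left(-1\right) = 2 - 4 = -2$)
$I{\left(x \right)} = -2 + \left(1 + x\right) \left(-2 + x\right)$ ($I{\left(x \right)} = -2 + \left(x - 2\right) \left(x + 1\right) = -2 + \left(-2 + x\right) \left(1 + x\right) = -2 + \left(1 + x\right) \left(-2 + x\right)$)
$O{\left(A \right)} = -5 + 4 A^{2}$ ($O{\left(A \right)} = -5 + \left(A + A\right) \left(A + A\right) = -5 + 2 A 2 A = -5 + 4 A^{2}$)
$z{\left(b \right)} = -5$ ($z{\left(b \right)} = -3 - 2 = -5$)
$I{\left(-6 \right)} O{\left(-7 \right)} + z{\left(-5 \right)} = \left(-4 + \left(-6\right)^{2} - -6\right) \left(-5 + 4 \left(-7\right)^{2}\right) - 5 = \left(-4 + 36 + 6\right) \left(-5 + 4 \cdot 49\right) - 5 = 38 \left(-5 + 196\right) - 5 = 38 \cdot 191 - 5 = 7258 - 5 = 7253$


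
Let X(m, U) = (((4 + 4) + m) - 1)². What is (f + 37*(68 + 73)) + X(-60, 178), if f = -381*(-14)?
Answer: 13360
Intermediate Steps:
f = 5334
X(m, U) = (7 + m)² (X(m, U) = ((8 + m) - 1)² = (7 + m)²)
(f + 37*(68 + 73)) + X(-60, 178) = (5334 + 37*(68 + 73)) + (7 - 60)² = (5334 + 37*141) + (-53)² = (5334 + 5217) + 2809 = 10551 + 2809 = 13360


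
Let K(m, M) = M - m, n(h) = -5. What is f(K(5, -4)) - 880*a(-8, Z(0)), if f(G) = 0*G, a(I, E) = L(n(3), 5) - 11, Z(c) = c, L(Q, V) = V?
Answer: 5280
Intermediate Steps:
a(I, E) = -6 (a(I, E) = 5 - 11 = -6)
f(G) = 0
f(K(5, -4)) - 880*a(-8, Z(0)) = 0 - 880*(-6) = 0 + 5280 = 5280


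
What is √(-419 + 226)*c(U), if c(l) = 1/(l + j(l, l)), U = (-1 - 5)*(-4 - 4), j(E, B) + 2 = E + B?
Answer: I*√193/142 ≈ 0.097834*I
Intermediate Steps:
j(E, B) = -2 + B + E (j(E, B) = -2 + (E + B) = -2 + (B + E) = -2 + B + E)
U = 48 (U = -6*(-8) = 48)
c(l) = 1/(-2 + 3*l) (c(l) = 1/(l + (-2 + l + l)) = 1/(l + (-2 + 2*l)) = 1/(-2 + 3*l))
√(-419 + 226)*c(U) = √(-419 + 226)/(-2 + 3*48) = √(-193)/(-2 + 144) = (I*√193)/142 = (I*√193)*(1/142) = I*√193/142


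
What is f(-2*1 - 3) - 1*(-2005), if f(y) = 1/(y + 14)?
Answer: 18046/9 ≈ 2005.1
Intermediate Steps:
f(y) = 1/(14 + y)
f(-2*1 - 3) - 1*(-2005) = 1/(14 + (-2*1 - 3)) - 1*(-2005) = 1/(14 + (-2 - 3)) + 2005 = 1/(14 - 5) + 2005 = 1/9 + 2005 = 18046/9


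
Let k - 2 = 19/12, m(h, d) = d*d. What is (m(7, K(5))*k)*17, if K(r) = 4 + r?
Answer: 19737/4 ≈ 4934.3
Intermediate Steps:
m(h, d) = d²
k = 43/12 (k = 2 + 19/12 = 43/12 ≈ 3.5833)
(m(7, K(5))*k)*17 = ((4 + 5)²*(43/12))*17 = (9²*(43/12))*17 = (81*(43/12))*17 = (1161/4)*17 = 19737/4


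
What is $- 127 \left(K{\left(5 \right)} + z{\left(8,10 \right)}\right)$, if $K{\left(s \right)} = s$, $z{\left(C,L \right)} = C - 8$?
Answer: $-635$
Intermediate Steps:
$z{\left(C,L \right)} = -8 + C$
$- 127 \left(K{\left(5 \right)} + z{\left(8,10 \right)}\right) = - 127 \left(5 + \left(-8 + 8\right)\right) = - 127 \left(5 + 0\right) = \left(-127\right) 5 = -635$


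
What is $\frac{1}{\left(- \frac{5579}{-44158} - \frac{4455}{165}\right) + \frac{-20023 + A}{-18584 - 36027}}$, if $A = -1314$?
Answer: $- \frac{2411512538}{63863964511} \approx -0.03776$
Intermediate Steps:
$\frac{1}{\left(- \frac{5579}{-44158} - \frac{4455}{165}\right) + \frac{-20023 + A}{-18584 - 36027}} = \frac{1}{\left(- \frac{5579}{-44158} - \frac{4455}{165}\right) + \frac{-20023 - 1314}{-18584 - 36027}} = \frac{1}{\left(\left(-5579\right) \left(- \frac{1}{44158}\right) - 27\right) - \frac{21337}{-54611}} = \frac{1}{\left(\frac{5579}{44158} - 27\right) - - \frac{21337}{54611}} = \frac{1}{- \frac{1186687}{44158} + \frac{21337}{54611}} = \frac{1}{- \frac{63863964511}{2411512538}} = - \frac{2411512538}{63863964511}$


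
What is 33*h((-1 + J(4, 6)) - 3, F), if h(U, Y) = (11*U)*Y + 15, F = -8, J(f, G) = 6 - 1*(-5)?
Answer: -19833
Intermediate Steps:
J(f, G) = 11 (J(f, G) = 6 + 5 = 11)
h(U, Y) = 15 + 11*U*Y (h(U, Y) = 11*U*Y + 15 = 15 + 11*U*Y)
33*h((-1 + J(4, 6)) - 3, F) = 33*(15 + 11*((-1 + 11) - 3)*(-8)) = 33*(15 + 11*(10 - 3)*(-8)) = 33*(15 + 11*7*(-8)) = 33*(15 - 616) = 33*(-601) = -19833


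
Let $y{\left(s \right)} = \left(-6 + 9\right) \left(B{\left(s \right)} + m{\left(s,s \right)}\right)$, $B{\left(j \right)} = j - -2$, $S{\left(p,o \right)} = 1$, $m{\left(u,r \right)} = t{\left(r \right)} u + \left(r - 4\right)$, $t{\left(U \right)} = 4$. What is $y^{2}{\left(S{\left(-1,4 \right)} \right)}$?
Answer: $144$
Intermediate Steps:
$m{\left(u,r \right)} = -4 + r + 4 u$ ($m{\left(u,r \right)} = 4 u + \left(r - 4\right) = 4 u + \left(-4 + r\right) = -4 + r + 4 u$)
$B{\left(j \right)} = 2 + j$ ($B{\left(j \right)} = j + 2 = 2 + j$)
$y{\left(s \right)} = -6 + 18 s$ ($y{\left(s \right)} = \left(-6 + 9\right) \left(\left(2 + s\right) + \left(-4 + s + 4 s\right)\right) = 3 \left(\left(2 + s\right) + \left(-4 + 5 s\right)\right) = 3 \left(-2 + 6 s\right) = -6 + 18 s$)
$y^{2}{\left(S{\left(-1,4 \right)} \right)} = \left(-6 + 18 \cdot 1\right)^{2} = \left(-6 + 18\right)^{2} = 12^{2} = 144$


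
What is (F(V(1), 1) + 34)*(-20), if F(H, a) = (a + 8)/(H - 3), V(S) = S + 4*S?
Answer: -770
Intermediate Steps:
V(S) = 5*S
F(H, a) = (8 + a)/(-3 + H)
(F(V(1), 1) + 34)*(-20) = ((8 + 1)/(-3 + 5*1) + 34)*(-20) = (9/(-3 + 5) + 34)*(-20) = (9/2 + 34)*(-20) = (77/2)*(-20) = -770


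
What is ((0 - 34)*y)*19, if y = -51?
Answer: 32946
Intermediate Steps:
((0 - 34)*y)*19 = ((0 - 34)*(-51))*19 = -34*(-51)*19 = 1734*19 = 32946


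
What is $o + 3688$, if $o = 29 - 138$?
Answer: $3579$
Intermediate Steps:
$o = -109$ ($o = 29 - 138 = -109$)
$o + 3688 = -109 + 3688 = 3579$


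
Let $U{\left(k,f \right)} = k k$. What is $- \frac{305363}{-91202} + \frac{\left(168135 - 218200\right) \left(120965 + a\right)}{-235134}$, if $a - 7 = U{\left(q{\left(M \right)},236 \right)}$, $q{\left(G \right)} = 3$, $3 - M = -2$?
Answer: $\frac{46039537534931}{1787057589} \approx 25763.0$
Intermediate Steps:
$M = 5$ ($M = 3 - -2 = 3 + 2 = 5$)
$U{\left(k,f \right)} = k^{2}$
$a = 16$ ($a = 7 + 3^{2} = 7 + 9 = 16$)
$- \frac{305363}{-91202} + \frac{\left(168135 - 218200\right) \left(120965 + a\right)}{-235134} = - \frac{305363}{-91202} + \frac{\left(168135 - 218200\right) \left(120965 + 16\right)}{-235134} = \left(-305363\right) \left(- \frac{1}{91202}\right) + \left(-50065\right) 120981 \left(- \frac{1}{235134}\right) = \frac{305363}{91202} - - \frac{2018971255}{78378} = \frac{305363}{91202} + \frac{2018971255}{78378} = \frac{46039537534931}{1787057589}$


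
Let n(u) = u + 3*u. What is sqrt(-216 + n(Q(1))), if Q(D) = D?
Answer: 2*I*sqrt(53) ≈ 14.56*I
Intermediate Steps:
n(u) = 4*u
sqrt(-216 + n(Q(1))) = sqrt(-216 + 4*1) = sqrt(-216 + 4) = sqrt(-212) = 2*I*sqrt(53)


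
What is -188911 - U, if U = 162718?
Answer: -351629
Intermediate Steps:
-188911 - U = -188911 - 1*162718 = -188911 - 162718 = -351629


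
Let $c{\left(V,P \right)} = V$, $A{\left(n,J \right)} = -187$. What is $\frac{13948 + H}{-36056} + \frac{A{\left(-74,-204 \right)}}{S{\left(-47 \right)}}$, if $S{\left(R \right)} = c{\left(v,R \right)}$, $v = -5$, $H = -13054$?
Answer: $\frac{3369001}{90140} \approx 37.375$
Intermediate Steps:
$S{\left(R \right)} = -5$
$\frac{13948 + H}{-36056} + \frac{A{\left(-74,-204 \right)}}{S{\left(-47 \right)}} = \frac{13948 - 13054}{-36056} - \frac{187}{-5} = 894 \left(- \frac{1}{36056}\right) - - \frac{187}{5} = - \frac{447}{18028} + \frac{187}{5} = \frac{3369001}{90140}$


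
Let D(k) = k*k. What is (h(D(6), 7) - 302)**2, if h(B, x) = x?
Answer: 87025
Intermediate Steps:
D(k) = k**2
(h(D(6), 7) - 302)**2 = (7 - 302)**2 = (-295)**2 = 87025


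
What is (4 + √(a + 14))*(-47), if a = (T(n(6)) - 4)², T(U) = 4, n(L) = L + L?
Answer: -188 - 47*√14 ≈ -363.86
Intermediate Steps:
n(L) = 2*L
a = 0 (a = (4 - 4)² = 0² = 0)
(4 + √(a + 14))*(-47) = (4 + √(0 + 14))*(-47) = (4 + √14)*(-47) = -188 - 47*√14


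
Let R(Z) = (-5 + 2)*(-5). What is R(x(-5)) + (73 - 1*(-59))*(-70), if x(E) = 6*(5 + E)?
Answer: -9225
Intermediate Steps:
x(E) = 30 + 6*E
R(Z) = 15 (R(Z) = -3*(-5) = 15)
R(x(-5)) + (73 - 1*(-59))*(-70) = 15 + (73 - 1*(-59))*(-70) = 15 + (73 + 59)*(-70) = 15 + 132*(-70) = 15 - 9240 = -9225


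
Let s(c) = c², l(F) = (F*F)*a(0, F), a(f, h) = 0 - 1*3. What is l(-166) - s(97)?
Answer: -92077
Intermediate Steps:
a(f, h) = -3 (a(f, h) = 0 - 3 = -3)
l(F) = -3*F² (l(F) = (F*F)*(-3) = F²*(-3) = -3*F²)
l(-166) - s(97) = -3*(-166)² - 1*97² = -3*27556 - 1*9409 = -82668 - 9409 = -92077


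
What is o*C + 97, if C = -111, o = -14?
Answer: 1651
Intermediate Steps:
o*C + 97 = -14*(-111) + 97 = 1554 + 97 = 1651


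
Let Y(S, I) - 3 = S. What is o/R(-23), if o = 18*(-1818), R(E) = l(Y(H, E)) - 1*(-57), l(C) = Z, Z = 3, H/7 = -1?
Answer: -2727/5 ≈ -545.40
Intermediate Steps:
H = -7 (H = 7*(-1) = -7)
Y(S, I) = 3 + S
l(C) = 3
R(E) = 60 (R(E) = 3 - 1*(-57) = 3 + 57 = 60)
o = -32724
o/R(-23) = -32724/60 = -32724*1/60 = -2727/5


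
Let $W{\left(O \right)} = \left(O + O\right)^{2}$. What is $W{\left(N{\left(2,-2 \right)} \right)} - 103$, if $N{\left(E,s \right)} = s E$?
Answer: $-39$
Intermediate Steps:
$N{\left(E,s \right)} = E s$
$W{\left(O \right)} = 4 O^{2}$ ($W{\left(O \right)} = \left(2 O\right)^{2} = 4 O^{2}$)
$W{\left(N{\left(2,-2 \right)} \right)} - 103 = 4 \left(2 \left(-2\right)\right)^{2} - 103 = 4 \left(-4\right)^{2} - 103 = 4 \cdot 16 - 103 = 64 - 103 = -39$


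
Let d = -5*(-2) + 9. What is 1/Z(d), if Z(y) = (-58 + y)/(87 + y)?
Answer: -106/39 ≈ -2.7179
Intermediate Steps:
d = 19 (d = 10 + 9 = 19)
Z(y) = (-58 + y)/(87 + y)
1/Z(d) = 1/((-58 + 19)/(87 + 19)) = 1/(-39/106) = -106/39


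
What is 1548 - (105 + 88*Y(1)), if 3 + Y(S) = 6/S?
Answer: 1179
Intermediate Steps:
Y(S) = -3 + 6/S
1548 - (105 + 88*Y(1)) = 1548 - (105 + 88*(-3 + 6/1)) = 1548 - (105 + 88*(-3 + 6*1)) = 1548 - (105 + 88*(-3 + 6)) = 1548 - (105 + 88*3) = 1548 - (105 + 264) = 1548 - 1*369 = 1548 - 369 = 1179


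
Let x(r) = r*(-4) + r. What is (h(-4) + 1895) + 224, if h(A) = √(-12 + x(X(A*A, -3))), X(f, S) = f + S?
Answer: 2119 + I*√51 ≈ 2119.0 + 7.1414*I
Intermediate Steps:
X(f, S) = S + f
x(r) = -3*r (x(r) = -4*r + r = -3*r)
h(A) = √(-3 - 3*A²) (h(A) = √(-12 - 3*(-3 + A*A)) = √(-12 - 3*(-3 + A²)) = √(-12 + (9 - 3*A²)) = √(-3 - 3*A²))
(h(-4) + 1895) + 224 = (√(-3 - 3*(-4)²) + 1895) + 224 = (√(-3 - 3*16) + 1895) + 224 = (√(-3 - 48) + 1895) + 224 = (√(-51) + 1895) + 224 = (I*√51 + 1895) + 224 = (1895 + I*√51) + 224 = 2119 + I*√51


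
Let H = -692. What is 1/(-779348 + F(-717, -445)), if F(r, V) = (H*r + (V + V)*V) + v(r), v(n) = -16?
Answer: 1/112850 ≈ 8.8613e-6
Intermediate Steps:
F(r, V) = -16 - 692*r + 2*V² (F(r, V) = (-692*r + (V + V)*V) - 16 = (-692*r + (2*V)*V) - 16 = (-692*r + 2*V²) - 16 = -16 - 692*r + 2*V²)
1/(-779348 + F(-717, -445)) = 1/(-779348 + (-16 - 692*(-717) + 2*(-445)²)) = 1/(-779348 + (-16 + 496164 + 2*198025)) = 1/(-779348 + (-16 + 496164 + 396050)) = 1/(-779348 + 892198) = 1/112850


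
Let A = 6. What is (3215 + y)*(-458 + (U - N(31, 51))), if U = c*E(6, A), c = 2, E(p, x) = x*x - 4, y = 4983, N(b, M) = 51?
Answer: -3648110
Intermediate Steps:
E(p, x) = -4 + x² (E(p, x) = x² - 4 = -4 + x²)
U = 64 (U = 2*(-4 + 6²) = 2*(-4 + 36) = 2*32 = 64)
(3215 + y)*(-458 + (U - N(31, 51))) = (3215 + 4983)*(-458 + (64 - 1*51)) = 8198*(-458 + (64 - 51)) = 8198*(-458 + 13) = 8198*(-445) = -3648110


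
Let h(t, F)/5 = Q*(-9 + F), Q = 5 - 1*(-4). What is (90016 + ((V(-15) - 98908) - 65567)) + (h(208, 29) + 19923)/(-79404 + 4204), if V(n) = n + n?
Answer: -5601593623/75200 ≈ -74489.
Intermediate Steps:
Q = 9 (Q = 5 + 4 = 9)
V(n) = 2*n
h(t, F) = -405 + 45*F (h(t, F) = 5*(9*(-9 + F)) = 5*(-81 + 9*F) = -405 + 45*F)
(90016 + ((V(-15) - 98908) - 65567)) + (h(208, 29) + 19923)/(-79404 + 4204) = (90016 + ((2*(-15) - 98908) - 65567)) + ((-405 + 45*29) + 19923)/(-79404 + 4204) = (90016 + ((-30 - 98908) - 65567)) + ((-405 + 1305) + 19923)/(-75200) = (90016 + (-98938 - 65567)) + (900 + 19923)*(-1/75200) = (90016 - 164505) + 20823*(-1/75200) = -74489 - 20823/75200 = -5601593623/75200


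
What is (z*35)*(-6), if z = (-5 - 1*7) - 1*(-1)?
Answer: 2310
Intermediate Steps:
z = -11 (z = (-5 - 7) + 1 = -12 + 1 = -11)
(z*35)*(-6) = -11*35*(-6) = -385*(-6) = 2310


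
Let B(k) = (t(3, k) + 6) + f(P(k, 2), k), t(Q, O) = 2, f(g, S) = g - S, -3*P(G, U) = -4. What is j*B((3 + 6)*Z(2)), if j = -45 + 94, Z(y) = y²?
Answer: -3920/3 ≈ -1306.7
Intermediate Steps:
P(G, U) = 4/3 (P(G, U) = -⅓*(-4) = 4/3)
B(k) = 28/3 - k (B(k) = (2 + 6) + (4/3 - k) = 8 + (4/3 - k) = 28/3 - k)
j = 49
j*B((3 + 6)*Z(2)) = 49*(28/3 - (3 + 6)*2²) = 49*(28/3 - 9*4) = 49*(28/3 - 1*36) = 49*(28/3 - 36) = 49*(-80/3) = -3920/3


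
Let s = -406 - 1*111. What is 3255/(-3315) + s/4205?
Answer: -1026742/929305 ≈ -1.1048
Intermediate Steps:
s = -517 (s = -406 - 111 = -517)
3255/(-3315) + s/4205 = 3255/(-3315) - 517/4205 = 3255*(-1/3315) - 517*1/4205 = -217/221 - 517/4205 = -1026742/929305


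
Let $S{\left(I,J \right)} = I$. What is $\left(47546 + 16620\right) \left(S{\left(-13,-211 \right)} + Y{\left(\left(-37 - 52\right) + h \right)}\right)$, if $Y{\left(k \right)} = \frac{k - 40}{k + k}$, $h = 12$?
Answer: $- \frac{60476455}{77} \approx -7.8541 \cdot 10^{5}$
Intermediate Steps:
$Y{\left(k \right)} = \frac{-40 + k}{2 k}$
$\left(47546 + 16620\right) \left(S{\left(-13,-211 \right)} + Y{\left(\left(-37 - 52\right) + h \right)}\right) = \left(47546 + 16620\right) \left(-13 + \frac{-40 + \left(\left(-37 - 52\right) + 12\right)}{2 \left(\left(-37 - 52\right) + 12\right)}\right) = 64166 \left(-13 + \frac{-40 + \left(-89 + 12\right)}{2 \left(-89 + 12\right)}\right) = 64166 \left(-13 + \frac{-40 - 77}{2 \left(-77\right)}\right) = 64166 \left(-13 + \frac{1}{2} \left(- \frac{1}{77}\right) \left(-117\right)\right) = 64166 \left(-13 + \frac{117}{154}\right) = 64166 \left(- \frac{1885}{154}\right) = - \frac{60476455}{77}$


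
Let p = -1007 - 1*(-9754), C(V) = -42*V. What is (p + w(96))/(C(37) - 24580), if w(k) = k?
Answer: -8843/26134 ≈ -0.33837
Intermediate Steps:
p = 8747 (p = -1007 + 9754 = 8747)
(p + w(96))/(C(37) - 24580) = (8747 + 96)/(-42*37 - 24580) = 8843/(-1554 - 24580) = 8843/(-26134) = 8843*(-1/26134) = -8843/26134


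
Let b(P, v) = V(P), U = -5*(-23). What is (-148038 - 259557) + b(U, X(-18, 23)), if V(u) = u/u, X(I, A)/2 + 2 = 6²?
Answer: -407594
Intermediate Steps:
X(I, A) = 68 (X(I, A) = -4 + 2*6² = -4 + 2*36 = -4 + 72 = 68)
U = 115
V(u) = 1
b(P, v) = 1
(-148038 - 259557) + b(U, X(-18, 23)) = (-148038 - 259557) + 1 = -407595 + 1 = -407594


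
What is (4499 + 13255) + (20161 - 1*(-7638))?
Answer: 45553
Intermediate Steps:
(4499 + 13255) + (20161 - 1*(-7638)) = 17754 + (20161 + 7638) = 17754 + 27799 = 45553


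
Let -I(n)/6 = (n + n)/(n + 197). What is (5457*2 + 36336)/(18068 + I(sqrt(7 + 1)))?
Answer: 4140615331125/1583336466466 + 13962375*sqrt(2)/791668233233 ≈ 2.6151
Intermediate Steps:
I(n) = -12*n/(197 + n) (I(n) = -6*(n + n)/(n + 197) = -6*2*n/(197 + n) = -12*n/(197 + n))
(5457*2 + 36336)/(18068 + I(sqrt(7 + 1))) = (5457*2 + 36336)/(18068 - 12*sqrt(7 + 1)/(197 + sqrt(7 + 1))) = (10914 + 36336)/(18068 - 12*sqrt(8)/(197 + sqrt(8))) = 47250/(18068 - 12*2*sqrt(2)/(197 + 2*sqrt(2))) = 47250/(18068 - 24*sqrt(2)/(197 + 2*sqrt(2)))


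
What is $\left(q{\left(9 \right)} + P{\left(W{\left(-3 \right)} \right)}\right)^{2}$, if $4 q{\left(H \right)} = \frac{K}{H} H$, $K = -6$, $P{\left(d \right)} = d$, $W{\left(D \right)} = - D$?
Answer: $\frac{9}{4} \approx 2.25$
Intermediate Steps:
$q{\left(H \right)} = - \frac{3}{2}$ ($q{\left(H \right)} = \frac{- \frac{6}{H} H}{4} = \frac{1}{4} \left(-6\right) = - \frac{3}{2}$)
$\left(q{\left(9 \right)} + P{\left(W{\left(-3 \right)} \right)}\right)^{2} = \left(- \frac{3}{2} - -3\right)^{2} = \left(- \frac{3}{2} + 3\right)^{2} = \left(\frac{3}{2}\right)^{2} = \frac{9}{4}$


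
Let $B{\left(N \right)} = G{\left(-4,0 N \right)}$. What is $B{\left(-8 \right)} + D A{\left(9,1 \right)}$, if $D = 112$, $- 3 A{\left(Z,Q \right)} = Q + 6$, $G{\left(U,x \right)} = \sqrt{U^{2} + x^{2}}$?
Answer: $- \frac{772}{3} \approx -257.33$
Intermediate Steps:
$A{\left(Z,Q \right)} = -2 - \frac{Q}{3}$ ($A{\left(Z,Q \right)} = - \frac{Q + 6}{3} = - \frac{6 + Q}{3} = -2 - \frac{Q}{3}$)
$B{\left(N \right)} = 4$ ($B{\left(N \right)} = \sqrt{\left(-4\right)^{2} + \left(0 N\right)^{2}} = \sqrt{16 + 0^{2}} = \sqrt{16 + 0} = \sqrt{16} = 4$)
$B{\left(-8 \right)} + D A{\left(9,1 \right)} = 4 + 112 \left(-2 - \frac{1}{3}\right) = 4 + 112 \left(- \frac{7}{3}\right) = 4 - \frac{784}{3} = - \frac{772}{3}$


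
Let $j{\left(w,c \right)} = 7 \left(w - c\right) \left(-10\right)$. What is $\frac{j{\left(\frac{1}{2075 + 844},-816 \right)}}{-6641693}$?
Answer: $\frac{23819050}{2769585981} \approx 0.0086002$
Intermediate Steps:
$j{\left(w,c \right)} = - 70 w + 70 c$ ($j{\left(w,c \right)} = \left(- 7 c + 7 w\right) \left(-10\right) = - 70 w + 70 c$)
$\frac{j{\left(\frac{1}{2075 + 844},-816 \right)}}{-6641693} = \frac{- \frac{70}{2075 + 844} + 70 \left(-816\right)}{-6641693} = \left(- \frac{70}{2919} - 57120\right) \left(- \frac{1}{6641693}\right) = \left(\left(-70\right) \frac{1}{2919} - 57120\right) \left(- \frac{1}{6641693}\right) = \left(- \frac{10}{417} - 57120\right) \left(- \frac{1}{6641693}\right) = \left(- \frac{23819050}{417}\right) \left(- \frac{1}{6641693}\right) = \frac{23819050}{2769585981}$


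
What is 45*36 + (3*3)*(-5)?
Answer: 1575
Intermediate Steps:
45*36 + (3*3)*(-5) = 1620 + 9*(-5) = 1620 - 45 = 1575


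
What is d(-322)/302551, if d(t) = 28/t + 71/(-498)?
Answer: -2629/3465419154 ≈ -7.5864e-7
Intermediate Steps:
d(t) = -71/498 + 28/t (d(t) = 28/t + 71*(-1/498) = 28/t - 71/498 = -71/498 + 28/t)
d(-322)/302551 = (-71/498 + 28/(-322))/302551 = (-71/498 + 28*(-1/322))*(1/302551) = (-71/498 - 2/23)*(1/302551) = -2629/11454*1/302551 = -2629/3465419154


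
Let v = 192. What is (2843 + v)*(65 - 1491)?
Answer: -4327910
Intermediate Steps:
(2843 + v)*(65 - 1491) = (2843 + 192)*(65 - 1491) = 3035*(-1426) = -4327910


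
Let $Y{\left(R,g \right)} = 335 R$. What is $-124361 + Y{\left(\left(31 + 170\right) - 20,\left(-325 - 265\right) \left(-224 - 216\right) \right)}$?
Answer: $-63726$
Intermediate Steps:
$-124361 + Y{\left(\left(31 + 170\right) - 20,\left(-325 - 265\right) \left(-224 - 216\right) \right)} = -124361 + 335 \left(\left(31 + 170\right) - 20\right) = -124361 + 335 \left(201 - 20\right) = -124361 + 335 \cdot 181 = -124361 + 60635 = -63726$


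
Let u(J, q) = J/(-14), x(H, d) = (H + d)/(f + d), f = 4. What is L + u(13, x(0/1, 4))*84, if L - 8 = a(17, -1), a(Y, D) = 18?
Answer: -52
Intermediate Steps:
L = 26 (L = 8 + 18 = 26)
x(H, d) = (H + d)/(4 + d)
u(J, q) = -J/14 (u(J, q) = J*(-1/14) = -J/14)
L + u(13, x(0/1, 4))*84 = 26 - 1/14*13*84 = 26 - 13/14*84 = 26 - 78 = -52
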